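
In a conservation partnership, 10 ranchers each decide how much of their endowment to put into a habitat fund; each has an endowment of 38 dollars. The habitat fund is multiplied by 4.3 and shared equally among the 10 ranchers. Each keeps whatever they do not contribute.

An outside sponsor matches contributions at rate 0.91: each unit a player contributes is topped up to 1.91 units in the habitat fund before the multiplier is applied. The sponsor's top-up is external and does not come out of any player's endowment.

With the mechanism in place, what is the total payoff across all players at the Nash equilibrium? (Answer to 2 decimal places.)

380.00 dollars

With the mechanism, a contributed unit returns 4.3 × 1.91 / 10 = 0.8213 per unit of net cost — still below 1 — so contributing 0 remains dominant for every player.
Everyone keeps their endowment and the group total is 10 × 38 = 380.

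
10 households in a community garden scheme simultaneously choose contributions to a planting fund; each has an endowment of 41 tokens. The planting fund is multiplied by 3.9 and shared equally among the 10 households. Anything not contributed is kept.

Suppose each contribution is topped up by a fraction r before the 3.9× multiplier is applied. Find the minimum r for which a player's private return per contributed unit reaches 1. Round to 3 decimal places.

1.564

With matching at rate r, one contributed unit becomes (1 + r) in the planting fund and returns 3.9 × (1 + r) / 10 to the contributor.
Setting this equal to 1: 1 + r = 10/3.9 = 2.5641.
So the minimum matching rate is r = 2.5641 − 1 = 1.564.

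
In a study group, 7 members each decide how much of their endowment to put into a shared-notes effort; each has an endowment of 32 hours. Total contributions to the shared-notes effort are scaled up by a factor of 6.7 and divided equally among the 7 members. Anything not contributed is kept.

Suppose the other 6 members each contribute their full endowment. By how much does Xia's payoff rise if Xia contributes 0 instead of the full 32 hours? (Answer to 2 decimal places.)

1.37 hours

Switching from a contribution of 32 to 0 lets Xia keep an extra 32 hours, but lowers the shared-notes effort by 32, which costs Xia their own share of that drop: 6.7/7 × 32 = 30.63.
Net gain = 32 − 30.63 = 1.37. The private return per contributed unit (0.9571) is below 1, so free-riding is indeed the best response regardless of what the others do.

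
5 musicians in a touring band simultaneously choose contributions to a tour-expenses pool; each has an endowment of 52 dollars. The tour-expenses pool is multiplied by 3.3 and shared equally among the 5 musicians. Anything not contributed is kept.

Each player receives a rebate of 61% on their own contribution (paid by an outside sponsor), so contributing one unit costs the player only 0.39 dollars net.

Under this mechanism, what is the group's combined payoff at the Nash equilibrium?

The effective private return per unit is now (3.3/5) / 0.39 = 1.6923 > 1, so every player's dominant strategy flips to full contribution.
At the Nash equilibrium everyone contributes 52. Group total payoff = 5 × (52 × 0.61 + 3.3 × 52) = 1016.60.

1016.60 dollars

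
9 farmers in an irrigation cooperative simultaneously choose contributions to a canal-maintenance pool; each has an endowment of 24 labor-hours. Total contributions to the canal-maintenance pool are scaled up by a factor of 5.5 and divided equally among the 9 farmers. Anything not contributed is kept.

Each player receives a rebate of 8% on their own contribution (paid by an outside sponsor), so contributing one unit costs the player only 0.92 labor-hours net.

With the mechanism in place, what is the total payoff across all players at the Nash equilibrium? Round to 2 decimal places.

The effective private return is (5.5/9) / 0.92 = 0.6643, which is still under 1, so the mechanism doesn't change anyone's dominant strategy: zero contribution.
Everyone keeps their endowment and the group total is 9 × 24 = 216.

216.00 labor-hours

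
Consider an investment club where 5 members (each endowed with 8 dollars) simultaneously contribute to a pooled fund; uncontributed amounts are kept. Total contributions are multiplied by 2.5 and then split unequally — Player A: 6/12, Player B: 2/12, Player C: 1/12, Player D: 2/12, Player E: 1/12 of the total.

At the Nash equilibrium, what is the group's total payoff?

Player j's private return per contributed unit is 2.5 × (j's share). Contributing is weakly dominant for j when that share is at least 1/2.5 = 0.4000, and contributing 0 is dominant otherwise.
The only share above 0.4000 is Player A's 6/12, contributing 8; the remaining 4 contribute 0. Total contributed: 8.
The pooled fund pays out 2.5 × 8 = 20.00 in total (split across the unequal shares, but the aggregate is all that matters for the group sum).
The 4 free-riders keep 8 each, adding 32. Group total = 32 + 20.00 = 52.00.

52.00 dollars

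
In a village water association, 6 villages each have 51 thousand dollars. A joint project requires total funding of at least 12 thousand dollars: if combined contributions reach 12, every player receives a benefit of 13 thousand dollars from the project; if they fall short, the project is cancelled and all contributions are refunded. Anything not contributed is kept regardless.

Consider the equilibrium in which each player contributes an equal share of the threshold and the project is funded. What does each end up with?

62 thousand dollars

Equal share of the threshold: 12/6 = 2.
At this profile no one gains by cutting their contribution: any cut drops the total below 12, the project is cancelled, contributions are refunded, and the deviator ends with 51, which is less than 51 − 2 + 13 = 62. Contributing more than 2 just wastes the excess. So contributing exactly 2 is a best response.
Each player's payoff: 51 − 2 + 13 = 62.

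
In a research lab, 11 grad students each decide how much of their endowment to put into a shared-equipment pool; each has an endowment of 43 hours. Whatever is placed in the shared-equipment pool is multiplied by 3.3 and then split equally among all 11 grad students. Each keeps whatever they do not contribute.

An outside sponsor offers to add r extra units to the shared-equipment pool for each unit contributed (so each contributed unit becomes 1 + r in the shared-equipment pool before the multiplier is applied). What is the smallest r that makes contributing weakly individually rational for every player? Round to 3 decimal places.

2.333

With matching at rate r, one contributed unit becomes (1 + r) in the shared-equipment pool and returns 3.3 × (1 + r) / 11 to the contributor.
Setting this equal to 1: 1 + r = 11/3.3 = 3.3333.
So the minimum matching rate is r = 3.3333 − 1 = 2.333.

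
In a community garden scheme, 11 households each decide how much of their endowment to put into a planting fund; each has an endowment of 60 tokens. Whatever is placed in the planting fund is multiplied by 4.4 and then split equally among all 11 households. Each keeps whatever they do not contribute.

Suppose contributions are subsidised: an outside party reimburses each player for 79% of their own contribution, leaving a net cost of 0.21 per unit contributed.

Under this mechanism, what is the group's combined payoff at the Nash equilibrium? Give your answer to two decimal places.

3425.40 tokens

Under the mechanism each unit contributed yields (4.4/11) / 0.21 = 1.9048 back to its contributor per unit of net cost, which exceeds 1, making full contribution the dominant choice for everyone.
At the Nash equilibrium everyone contributes 60. Group total payoff = 11 × (60 × 0.79 + 4.4 × 60) = 3425.40.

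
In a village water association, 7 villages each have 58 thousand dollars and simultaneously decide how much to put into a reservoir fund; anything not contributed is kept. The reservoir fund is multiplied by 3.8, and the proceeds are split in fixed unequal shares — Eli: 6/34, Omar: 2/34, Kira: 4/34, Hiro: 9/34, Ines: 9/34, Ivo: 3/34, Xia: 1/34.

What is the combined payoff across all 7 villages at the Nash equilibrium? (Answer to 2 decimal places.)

Player j's private return per contributed unit is 3.8 × (j's share). Contributing is weakly dominant for j when that share is at least 1/3.8 = 0.2632, and contributing 0 is dominant otherwise.
The shares above 0.2632 belong to Hiro and Ines, contributing 58 each; the remaining 5 contribute 0. Total contributed: 116.
The reservoir fund pays out 3.8 × 116 = 440.80 in total (split across the unequal shares, but the aggregate is all that matters for the group sum).
The 5 free-riders keep 58 each, adding 290. Group total = 290 + 440.80 = 730.80.

730.80 thousand dollars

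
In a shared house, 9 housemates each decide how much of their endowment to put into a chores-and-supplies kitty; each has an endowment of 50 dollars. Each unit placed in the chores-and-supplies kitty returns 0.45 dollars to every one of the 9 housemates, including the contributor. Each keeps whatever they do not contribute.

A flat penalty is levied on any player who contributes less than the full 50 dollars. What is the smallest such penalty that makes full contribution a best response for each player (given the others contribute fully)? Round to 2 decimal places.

27.50 dollars

Given the others contribute fully, the best deviation is to contribute 0 (any partial contribution still incurs the fine and gives up units whose private return 0.45 is below 1).
Deviating from 50 to 0 saves 50 dollars but forfeits the deviator's share of the drop in the chores-and-supplies kitty: 0.45 × 50 = 22.50.
So the deviation gain is 50 − 22.50 = 27.50, and the fine must be at least 27.50 dollars to wipe it out.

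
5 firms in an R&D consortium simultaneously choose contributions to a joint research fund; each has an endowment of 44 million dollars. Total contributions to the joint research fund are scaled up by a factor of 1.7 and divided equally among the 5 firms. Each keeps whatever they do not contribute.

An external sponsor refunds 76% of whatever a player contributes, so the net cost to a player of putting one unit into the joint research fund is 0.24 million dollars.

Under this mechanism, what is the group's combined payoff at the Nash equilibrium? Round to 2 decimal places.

With the mechanism, a contributed unit returns (1.7/5) / 0.24 = 1.4167 per unit of net cost to the contributor — now above 1 — so contributing fully is weakly dominant for every player.
So the Nash equilibrium is full contribution by all 5; the group earns 5 × (44 × 0.76 + 1.7 × 44) = 541.20.

541.20 million dollars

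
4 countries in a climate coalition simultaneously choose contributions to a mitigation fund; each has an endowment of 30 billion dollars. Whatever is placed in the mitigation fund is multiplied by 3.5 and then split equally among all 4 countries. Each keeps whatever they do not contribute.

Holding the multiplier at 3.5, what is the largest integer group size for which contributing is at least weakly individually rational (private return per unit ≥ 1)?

Private return per unit is 3.5/(group size), which is ≥ 1 whenever the group size is ≤ 3.5.
The largest such integer is 3.

3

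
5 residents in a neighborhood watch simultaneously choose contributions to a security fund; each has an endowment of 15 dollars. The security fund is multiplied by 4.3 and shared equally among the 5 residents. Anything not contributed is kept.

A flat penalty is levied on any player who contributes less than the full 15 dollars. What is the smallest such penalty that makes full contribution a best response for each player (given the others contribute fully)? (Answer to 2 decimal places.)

2.10 dollars

Given the others contribute fully, the best deviation is to contribute 0 (any partial contribution still incurs the fine and gives up units whose private return 0.8600 is below 1).
Deviating from 15 to 0 saves 15 dollars but forfeits the deviator's share of the drop in the security fund: 4.3/5 × 15 = 12.90.
So the deviation gain is 15 − 12.90 = 2.10, and the fine must be at least 2.10 dollars to wipe it out.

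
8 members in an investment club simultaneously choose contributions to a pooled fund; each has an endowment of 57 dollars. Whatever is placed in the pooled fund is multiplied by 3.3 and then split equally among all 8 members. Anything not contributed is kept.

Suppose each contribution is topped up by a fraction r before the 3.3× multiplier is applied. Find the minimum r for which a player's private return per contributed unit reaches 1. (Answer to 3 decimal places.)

1.424

With matching at rate r, one contributed unit becomes (1 + r) in the pooled fund and returns 3.3 × (1 + r) / 8 to the contributor.
Setting this equal to 1: 1 + r = 8/3.3 = 2.4242.
So the minimum matching rate is r = 2.4242 − 1 = 1.424.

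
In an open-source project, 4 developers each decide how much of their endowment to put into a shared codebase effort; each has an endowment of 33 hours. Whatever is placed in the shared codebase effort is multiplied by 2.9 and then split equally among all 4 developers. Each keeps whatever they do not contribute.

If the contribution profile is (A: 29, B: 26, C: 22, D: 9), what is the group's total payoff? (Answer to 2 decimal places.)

Total contributed: 29 + 26 + 22 + 9 = 86; total kept: 4 × 33 − 86 = 46.
The shared codebase effort pays out 2.9 × 86 = 249.40 in aggregate.
Group total = 46 + 249.40 = 295.40.

295.40 hours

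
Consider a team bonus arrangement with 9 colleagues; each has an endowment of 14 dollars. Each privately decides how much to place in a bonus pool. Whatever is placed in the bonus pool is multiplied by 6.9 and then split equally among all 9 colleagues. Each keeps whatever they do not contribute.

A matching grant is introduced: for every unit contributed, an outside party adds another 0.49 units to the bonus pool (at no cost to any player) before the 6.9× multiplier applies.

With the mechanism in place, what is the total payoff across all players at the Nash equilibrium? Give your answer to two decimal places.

1295.41 dollars

With the mechanism, a contributed unit returns 6.9 × 1.49 / 9 = 1.1423 per unit of net cost to the contributor — now above 1 — so contributing fully is weakly dominant for every player.
At the Nash equilibrium everyone contributes 14. Group total payoff = 6.9 × 1.49 × 126 = 1295.41.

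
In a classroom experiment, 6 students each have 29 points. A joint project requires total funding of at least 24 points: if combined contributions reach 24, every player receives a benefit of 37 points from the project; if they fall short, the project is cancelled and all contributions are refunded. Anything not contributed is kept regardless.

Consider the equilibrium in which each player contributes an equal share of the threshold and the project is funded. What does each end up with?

Equal share of the threshold: 24/6 = 4.
At this profile no one gains by cutting their contribution: any cut drops the total below 24, the project is cancelled, contributions are refunded, and the deviator ends with 29, which is less than 29 − 4 + 37 = 62. Contributing more than 4 just wastes the excess. So contributing exactly 4 is a best response.
Each player's payoff: 29 − 4 + 37 = 62.

62 points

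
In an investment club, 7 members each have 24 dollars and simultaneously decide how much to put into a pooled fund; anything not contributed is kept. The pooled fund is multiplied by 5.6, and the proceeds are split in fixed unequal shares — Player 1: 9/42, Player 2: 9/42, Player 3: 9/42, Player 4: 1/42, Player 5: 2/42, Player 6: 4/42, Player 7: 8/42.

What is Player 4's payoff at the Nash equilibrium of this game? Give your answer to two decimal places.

36.80 dollars

A player with share s gets back 5.6·s per unit contributed, so full contribution is dominant for anyone with s > 1/5.6 = 0.1786 and zero contribution is dominant for anyone below.
Player 1, Player 2, Player 3 and Player 7 are above the threshold, contributing 24 each; the remaining 3 contribute 0. Total contributed: 96.
Player 4 keeps 24 and receives 5.6 × 96 × 1/42 = 12.80 from the pooled fund, for a payoff of 36.80.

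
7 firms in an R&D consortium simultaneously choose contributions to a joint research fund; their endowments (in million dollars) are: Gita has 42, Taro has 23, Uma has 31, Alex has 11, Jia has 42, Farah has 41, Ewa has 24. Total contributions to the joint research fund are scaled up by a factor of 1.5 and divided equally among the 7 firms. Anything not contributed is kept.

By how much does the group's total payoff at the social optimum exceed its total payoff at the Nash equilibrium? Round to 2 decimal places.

The private return per contributed unit is 1.5/7 = 0.2143 < 1 for every player regardless of endowment, so the Nash equilibrium is zero contribution and the group total is Σ E_j = 42 + 23 + 31 + 11 + 42 + 41 + 24 = 214.
Each contributed unit returns 1.500 to the group, so the social optimum is full contribution by everyone: group total = 1.500 × 214 = 321.00.
Efficiency loss = (1.500 − 1) × 214 = 107.00.

107.00 million dollars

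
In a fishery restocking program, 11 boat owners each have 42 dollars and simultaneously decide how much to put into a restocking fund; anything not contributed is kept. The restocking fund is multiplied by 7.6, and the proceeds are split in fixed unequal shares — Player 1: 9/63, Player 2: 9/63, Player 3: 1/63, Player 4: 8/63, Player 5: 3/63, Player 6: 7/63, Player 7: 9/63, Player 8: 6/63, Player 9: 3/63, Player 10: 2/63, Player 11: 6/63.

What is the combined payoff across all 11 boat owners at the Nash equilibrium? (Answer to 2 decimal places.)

1293.60 dollars

A player with share s gets back 7.6·s per unit contributed, so full contribution is dominant for anyone with s > 1/7.6 = 0.1316 and zero contribution is dominant for anyone below.
The shares above 0.1316 belong to Player 1, Player 2 and Player 7, contributing 42 each; the remaining 8 contribute 0. Total contributed: 126.
The restocking fund pays out 7.6 × 126 = 957.60 in total (split across the unequal shares, but the aggregate is all that matters for the group sum).
The 8 free-riders keep 42 each, adding 336. Group total = 336 + 957.60 = 1293.60.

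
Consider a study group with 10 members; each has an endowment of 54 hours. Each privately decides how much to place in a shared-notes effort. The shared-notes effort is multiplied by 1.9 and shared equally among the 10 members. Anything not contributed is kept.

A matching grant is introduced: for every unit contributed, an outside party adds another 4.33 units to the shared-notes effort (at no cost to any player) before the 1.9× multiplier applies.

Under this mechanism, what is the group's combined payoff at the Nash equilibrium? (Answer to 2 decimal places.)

5468.58 hours

With the mechanism, a contributed unit returns 1.9 × 5.33 / 10 = 1.0127 per unit of net cost to the contributor — now above 1 — so contributing fully is weakly dominant for every player.
So the Nash equilibrium is full contribution by all 10; the group earns 1.9 × 5.33 × 540 = 5468.58.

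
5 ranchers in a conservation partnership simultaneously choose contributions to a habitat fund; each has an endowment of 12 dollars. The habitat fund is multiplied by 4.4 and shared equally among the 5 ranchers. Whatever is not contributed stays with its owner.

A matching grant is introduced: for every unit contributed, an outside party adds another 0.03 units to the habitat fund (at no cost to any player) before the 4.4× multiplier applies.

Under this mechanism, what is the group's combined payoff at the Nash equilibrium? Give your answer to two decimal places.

60.00 dollars

Even with the mechanism, each unit contributed returns only 4.4 × 1.03 / 5 = 0.9064 per unit of net cost, so contributing nothing is still dominant.
Everyone keeps their endowment and the group total is 5 × 12 = 60.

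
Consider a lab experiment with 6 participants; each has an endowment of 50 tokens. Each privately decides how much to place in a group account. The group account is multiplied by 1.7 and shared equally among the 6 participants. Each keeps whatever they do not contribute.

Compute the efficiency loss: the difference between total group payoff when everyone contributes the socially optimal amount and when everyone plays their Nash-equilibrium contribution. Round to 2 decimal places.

210.00 tokens

Each contributed unit returns 1.7/6 = 0.2833 to its contributor — below 1 — so contributing 0 is dominant for every player. At the Nash equilibrium everyone keeps their 50, and the group total is 6 × 50 = 300.
Each contributed unit returns 1.700 to the group as a whole (0.2833 to each of 6 players), which exceeds 1, so the social optimum is full contribution: group total = 1.700 × 300 = 510.00.
Efficiency loss = 510.00 − 300 = 210.00.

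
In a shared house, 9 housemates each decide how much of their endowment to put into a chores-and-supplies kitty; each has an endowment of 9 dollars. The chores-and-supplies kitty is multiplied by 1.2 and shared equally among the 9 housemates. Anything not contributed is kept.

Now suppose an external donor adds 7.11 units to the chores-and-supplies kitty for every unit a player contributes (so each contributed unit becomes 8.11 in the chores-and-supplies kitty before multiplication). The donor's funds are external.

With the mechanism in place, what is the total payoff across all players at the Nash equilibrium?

788.29 dollars

Under the mechanism each unit contributed yields 1.2 × 8.11 / 9 = 1.0813 back to its contributor per unit of net cost, which exceeds 1, making full contribution the dominant choice for everyone.
So the Nash equilibrium is full contribution by all 9; the group earns 1.2 × 8.11 × 81 = 788.29.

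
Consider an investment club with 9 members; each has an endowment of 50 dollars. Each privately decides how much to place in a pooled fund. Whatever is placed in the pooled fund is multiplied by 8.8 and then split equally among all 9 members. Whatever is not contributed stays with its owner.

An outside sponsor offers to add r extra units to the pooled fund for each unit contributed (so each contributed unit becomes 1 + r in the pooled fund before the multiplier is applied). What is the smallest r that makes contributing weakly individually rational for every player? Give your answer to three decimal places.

With matching at rate r, one contributed unit becomes (1 + r) in the pooled fund and returns 8.8 × (1 + r) / 9 to the contributor.
Setting this equal to 1: 1 + r = 9/8.8 = 1.0227.
So the minimum matching rate is r = 1.0227 − 1 = 0.023.

0.023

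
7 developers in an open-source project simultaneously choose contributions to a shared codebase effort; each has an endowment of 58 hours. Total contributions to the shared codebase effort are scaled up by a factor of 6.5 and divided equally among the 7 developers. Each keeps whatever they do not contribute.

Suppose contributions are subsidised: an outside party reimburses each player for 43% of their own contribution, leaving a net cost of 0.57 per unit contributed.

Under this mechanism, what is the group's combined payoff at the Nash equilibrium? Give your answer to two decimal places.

With the mechanism, a contributed unit returns (6.5/7) / 0.57 = 1.6291 per unit of net cost to the contributor — now above 1 — so contributing fully is weakly dominant for every player.
At the Nash equilibrium everyone contributes 58. Group total payoff = 7 × (58 × 0.43 + 6.5 × 58) = 2813.58.

2813.58 hours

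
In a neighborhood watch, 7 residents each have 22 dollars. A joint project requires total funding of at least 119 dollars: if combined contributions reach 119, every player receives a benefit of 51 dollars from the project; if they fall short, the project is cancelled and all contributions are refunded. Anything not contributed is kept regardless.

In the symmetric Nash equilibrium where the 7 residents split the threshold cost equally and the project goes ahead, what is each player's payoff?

56 dollars

Equal share of the threshold: 119/7 = 17.
At this profile no one gains by cutting their contribution: any cut drops the total below 119, the project is cancelled, contributions are refunded, and the deviator ends with 22, which is less than 22 − 17 + 51 = 56. Contributing more than 17 just wastes the excess. So contributing exactly 17 is a best response.
Each player's payoff: 22 − 17 + 51 = 56.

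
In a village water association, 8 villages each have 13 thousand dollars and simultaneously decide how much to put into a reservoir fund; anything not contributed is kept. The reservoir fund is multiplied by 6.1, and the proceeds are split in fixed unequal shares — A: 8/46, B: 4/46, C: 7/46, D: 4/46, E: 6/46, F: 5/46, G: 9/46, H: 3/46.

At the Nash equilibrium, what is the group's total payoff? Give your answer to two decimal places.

236.60 thousand dollars

Each unit j contributes comes back to j as 6.1 × (j's share), so j prefers to contribute only if that share exceeds 1/6.1 = 0.1639; otherwise keeping the unit dominates.
A and G clear that bar, contributing 13 each; the remaining 6 contribute 0. Total contributed: 26.
The reservoir fund pays out 6.1 × 26 = 158.60 in total (split across the unequal shares, but the aggregate is all that matters for the group sum).
The 6 free-riders keep 13 each, adding 78. Group total = 78 + 158.60 = 236.60.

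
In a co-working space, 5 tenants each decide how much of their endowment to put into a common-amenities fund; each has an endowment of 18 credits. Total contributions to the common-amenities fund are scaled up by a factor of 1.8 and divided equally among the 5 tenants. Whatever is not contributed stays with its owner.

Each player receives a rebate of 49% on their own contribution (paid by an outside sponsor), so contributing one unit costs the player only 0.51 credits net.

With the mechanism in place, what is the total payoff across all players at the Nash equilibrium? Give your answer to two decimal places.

90.00 credits

With the mechanism, a contributed unit returns (1.8/5) / 0.51 = 0.7059 per unit of net cost — still below 1 — so contributing 0 remains dominant for every player.
Everyone keeps their endowment and the group total is 5 × 18 = 90.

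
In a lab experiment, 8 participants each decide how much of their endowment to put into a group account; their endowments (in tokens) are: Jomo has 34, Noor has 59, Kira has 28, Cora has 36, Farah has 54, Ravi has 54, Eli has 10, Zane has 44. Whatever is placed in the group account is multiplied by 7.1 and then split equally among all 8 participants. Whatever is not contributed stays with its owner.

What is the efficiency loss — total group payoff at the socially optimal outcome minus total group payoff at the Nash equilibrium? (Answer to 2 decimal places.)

The private return per contributed unit is 7.1/8 = 0.8875 < 1 for every player regardless of endowment, so the Nash equilibrium is zero contribution and the group total is Σ E_j = 34 + 59 + 28 + 36 + 54 + 54 + 10 + 44 = 319.
Each contributed unit returns 7.100 to the group, so the social optimum is full contribution by everyone: group total = 7.100 × 319 = 2264.90.
Efficiency loss = (7.100 − 1) × 319 = 1945.90.

1945.90 tokens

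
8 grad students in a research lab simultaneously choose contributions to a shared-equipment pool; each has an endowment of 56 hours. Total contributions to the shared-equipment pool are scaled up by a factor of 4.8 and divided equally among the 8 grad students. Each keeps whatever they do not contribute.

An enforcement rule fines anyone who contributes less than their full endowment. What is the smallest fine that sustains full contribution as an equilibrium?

22.40 hours

Given the others contribute fully, the best deviation is to contribute 0 (any partial contribution still incurs the fine and gives up units whose private return 0.6000 is below 1).
Deviating from 56 to 0 saves 56 hours but forfeits the deviator's share of the drop in the shared-equipment pool: 4.8/8 × 56 = 33.60.
So the deviation gain is 56 − 33.60 = 22.40, and the fine must be at least 22.40 hours to wipe it out.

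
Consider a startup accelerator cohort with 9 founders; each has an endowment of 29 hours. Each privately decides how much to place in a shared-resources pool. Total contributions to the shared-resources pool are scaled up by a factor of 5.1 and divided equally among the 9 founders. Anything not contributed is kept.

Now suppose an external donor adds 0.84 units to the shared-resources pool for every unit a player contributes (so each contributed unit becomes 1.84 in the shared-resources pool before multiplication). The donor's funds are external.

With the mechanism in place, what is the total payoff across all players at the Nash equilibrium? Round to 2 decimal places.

2449.22 hours

The effective private return per unit is now 5.1 × 1.84 / 9 = 1.0427 > 1, so every player's dominant strategy flips to full contribution.
So the Nash equilibrium is full contribution by all 9; the group earns 5.1 × 1.84 × 261 = 2449.22.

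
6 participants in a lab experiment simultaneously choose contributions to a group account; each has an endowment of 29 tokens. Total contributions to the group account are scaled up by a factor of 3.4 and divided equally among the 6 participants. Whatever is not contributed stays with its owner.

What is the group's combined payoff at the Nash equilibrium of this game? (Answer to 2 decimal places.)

174.00 tokens

Each contributed unit returns 3.4/6 = 0.5667 to its contributor — below 1 — so contributing 0 is dominant for every player. At the Nash equilibrium everyone keeps their 29, and the group total is 6 × 29 = 174.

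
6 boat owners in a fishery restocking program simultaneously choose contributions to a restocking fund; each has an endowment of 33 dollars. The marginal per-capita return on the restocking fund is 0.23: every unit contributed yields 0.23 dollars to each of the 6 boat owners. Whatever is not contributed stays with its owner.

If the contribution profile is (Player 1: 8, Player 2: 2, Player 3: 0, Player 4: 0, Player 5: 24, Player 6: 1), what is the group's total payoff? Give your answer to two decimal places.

211.30 dollars

Total contributed: 8 + 2 + 0 + 0 + 24 + 1 = 35; total kept: 6 × 33 − 35 = 163.
The restocking fund pays out 0.23 × 6 × 35 = 48.30 in aggregate.
Group total = 163 + 48.30 = 211.30.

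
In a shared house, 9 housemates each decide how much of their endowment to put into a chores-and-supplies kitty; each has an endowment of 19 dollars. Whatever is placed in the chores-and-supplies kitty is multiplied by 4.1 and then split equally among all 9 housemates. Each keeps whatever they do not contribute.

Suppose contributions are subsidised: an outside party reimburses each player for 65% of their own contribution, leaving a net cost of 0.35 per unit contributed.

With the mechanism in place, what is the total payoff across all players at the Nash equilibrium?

812.25 dollars

Under the mechanism each unit contributed yields (4.1/9) / 0.35 = 1.3016 back to its contributor per unit of net cost, which exceeds 1, making full contribution the dominant choice for everyone.
So the Nash equilibrium is full contribution by all 9; the group earns 9 × (19 × 0.65 + 4.1 × 19) = 812.25.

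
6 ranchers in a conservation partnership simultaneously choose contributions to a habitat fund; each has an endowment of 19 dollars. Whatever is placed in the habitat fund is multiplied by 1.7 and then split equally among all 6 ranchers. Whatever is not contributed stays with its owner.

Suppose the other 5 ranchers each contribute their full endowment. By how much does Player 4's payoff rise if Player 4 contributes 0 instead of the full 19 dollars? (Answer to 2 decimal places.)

13.62 dollars

Switching from a contribution of 19 to 0 lets Player 4 keep an extra 19 dollars, but lowers the habitat fund by 19, which costs Player 4 their own share of that drop: 1.7/6 × 19 = 5.38.
Net gain = 19 − 5.38 = 13.62. The private return per contributed unit (0.2833) is below 1, so free-riding is indeed the best response regardless of what the others do.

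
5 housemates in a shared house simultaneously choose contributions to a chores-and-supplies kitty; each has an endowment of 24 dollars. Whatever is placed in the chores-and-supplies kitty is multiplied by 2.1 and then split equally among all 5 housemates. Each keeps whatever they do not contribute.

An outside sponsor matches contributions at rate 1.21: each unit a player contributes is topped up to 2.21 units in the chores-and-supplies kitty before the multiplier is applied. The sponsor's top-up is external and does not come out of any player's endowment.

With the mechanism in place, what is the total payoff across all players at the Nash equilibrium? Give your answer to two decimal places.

The effective private return is 2.1 × 2.21 / 5 = 0.9282, which is still under 1, so the mechanism doesn't change anyone's dominant strategy: zero contribution.
Everyone keeps their endowment and the group total is 5 × 24 = 120.

120.00 dollars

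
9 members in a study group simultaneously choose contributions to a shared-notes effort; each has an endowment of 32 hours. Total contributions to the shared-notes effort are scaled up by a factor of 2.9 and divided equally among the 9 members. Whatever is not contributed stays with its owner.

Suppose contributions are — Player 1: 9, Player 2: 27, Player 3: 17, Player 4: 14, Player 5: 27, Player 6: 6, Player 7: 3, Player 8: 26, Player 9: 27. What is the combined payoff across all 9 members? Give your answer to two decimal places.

Total contributed: 9 + 27 + 17 + 14 + 27 + 6 + 3 + 26 + 27 = 156; total kept: 9 × 32 − 156 = 132.
The shared-notes effort pays out 2.9 × 156 = 452.40 in aggregate.
Group total = 132 + 452.40 = 584.40.

584.40 hours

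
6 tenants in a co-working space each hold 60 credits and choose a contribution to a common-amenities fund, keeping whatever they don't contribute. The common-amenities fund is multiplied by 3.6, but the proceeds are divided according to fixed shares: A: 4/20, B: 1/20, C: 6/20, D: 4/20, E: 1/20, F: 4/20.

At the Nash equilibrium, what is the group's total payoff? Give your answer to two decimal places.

For player j, contributing a unit is worthwhile iff 3.6 × (j's share) ≥ 1, i.e. iff j's share is at least 0.2778.
The only share above 0.2778 is C's 6/20, contributing 60; the remaining 5 contribute 0. Total contributed: 60.
The common-amenities fund pays out 3.6 × 60 = 216.00 in total (split across the unequal shares, but the aggregate is all that matters for the group sum).
The 5 free-riders keep 60 each, adding 300. Group total = 300 + 216.00 = 516.00.

516.00 credits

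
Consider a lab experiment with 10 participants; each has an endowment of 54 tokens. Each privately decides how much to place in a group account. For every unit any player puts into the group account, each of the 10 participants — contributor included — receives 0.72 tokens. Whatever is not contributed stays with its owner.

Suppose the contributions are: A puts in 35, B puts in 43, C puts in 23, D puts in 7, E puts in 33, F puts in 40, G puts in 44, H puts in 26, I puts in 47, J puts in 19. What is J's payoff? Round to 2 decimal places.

263.24 tokens

Total contributed: 35 + 43 + 23 + 7 + 33 + 40 + 44 + 26 + 47 + 19 = 317.
Each receives 0.72 × 317 = 228.24 from the group account.
J keeps 54 − 19 = 35, so J's payoff is 35 + 228.24 = 263.24.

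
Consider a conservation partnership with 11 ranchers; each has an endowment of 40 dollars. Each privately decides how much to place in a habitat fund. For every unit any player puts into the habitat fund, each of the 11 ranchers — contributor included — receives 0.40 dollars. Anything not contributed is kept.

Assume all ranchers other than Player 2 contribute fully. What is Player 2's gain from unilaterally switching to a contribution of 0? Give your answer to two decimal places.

24.00 dollars

Switching from a contribution of 40 to 0 lets Player 2 keep an extra 40 dollars, but lowers the habitat fund by 40, which costs Player 2 their own share of that drop: 0.40 × 40 = 16.00.
Net gain = 40 − 16.00 = 24.00. The private return per contributed unit (0.40) is below 1, so free-riding is indeed the best response regardless of what the others do.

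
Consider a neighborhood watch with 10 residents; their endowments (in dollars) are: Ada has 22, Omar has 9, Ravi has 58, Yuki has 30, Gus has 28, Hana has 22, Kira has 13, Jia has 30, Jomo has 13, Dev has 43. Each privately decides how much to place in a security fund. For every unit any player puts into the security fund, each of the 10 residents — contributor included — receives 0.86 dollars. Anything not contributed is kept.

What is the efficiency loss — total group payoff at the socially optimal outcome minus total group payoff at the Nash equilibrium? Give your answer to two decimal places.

The private return per contributed unit is 0.86 < 1 for everyone, so the Nash equilibrium is zero contribution and the group total is Σ E_j = 22 + 9 + 58 + 30 + 28 + 22 + 13 + 30 + 13 + 43 = 268.
Each contributed unit returns 8.600 to the group, so the social optimum is full contribution by everyone: group total = 8.600 × 268 = 2304.80.
Efficiency loss = (8.600 − 1) × 268 = 2036.80.

2036.80 dollars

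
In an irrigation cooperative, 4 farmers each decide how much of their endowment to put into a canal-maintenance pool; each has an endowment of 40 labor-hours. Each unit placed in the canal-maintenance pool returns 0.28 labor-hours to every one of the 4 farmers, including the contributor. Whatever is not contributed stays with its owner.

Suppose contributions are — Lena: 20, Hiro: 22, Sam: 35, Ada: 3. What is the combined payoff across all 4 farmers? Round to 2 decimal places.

169.60 labor-hours

Total contributed: 20 + 22 + 35 + 3 = 80; total kept: 4 × 40 − 80 = 80.
The canal-maintenance pool pays out 0.28 × 4 × 80 = 89.60 in aggregate.
Group total = 80 + 89.60 = 169.60.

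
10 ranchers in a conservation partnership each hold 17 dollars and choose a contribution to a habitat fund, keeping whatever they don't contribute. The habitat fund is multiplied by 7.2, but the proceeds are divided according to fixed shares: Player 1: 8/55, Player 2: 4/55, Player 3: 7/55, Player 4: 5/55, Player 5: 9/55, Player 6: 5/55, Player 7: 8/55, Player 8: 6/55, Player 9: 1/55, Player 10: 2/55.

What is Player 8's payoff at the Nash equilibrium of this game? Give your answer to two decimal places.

57.06 dollars

Player j's private return per contributed unit is 7.2 × (j's share). Contributing is weakly dominant for j when that share is at least 1/7.2 = 0.1389, and contributing 0 is dominant otherwise.
Player 1, Player 5 and Player 7 clear that bar, contributing 17 each; the remaining 7 contribute 0. Total contributed: 51.
Player 8 keeps 17 and receives 7.2 × 51 × 6/55 = 40.06 from the habitat fund, for a payoff of 57.06.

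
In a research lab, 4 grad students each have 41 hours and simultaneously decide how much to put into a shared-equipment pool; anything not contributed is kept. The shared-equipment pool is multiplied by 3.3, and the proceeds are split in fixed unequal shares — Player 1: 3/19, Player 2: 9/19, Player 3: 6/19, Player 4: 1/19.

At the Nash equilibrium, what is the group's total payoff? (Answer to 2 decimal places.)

A player with share s gets back 3.3·s per unit contributed, so full contribution is dominant for anyone with s > 1/3.3 = 0.3030 and zero contribution is dominant for anyone below.
Player 2 and Player 3 are above the threshold, contributing 41 each; the remaining 2 contribute 0. Total contributed: 82.
The shared-equipment pool pays out 3.3 × 82 = 270.60 in total (split across the unequal shares, but the aggregate is all that matters for the group sum).
The 2 free-riders keep 41 each, adding 82. Group total = 82 + 270.60 = 352.60.

352.60 hours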